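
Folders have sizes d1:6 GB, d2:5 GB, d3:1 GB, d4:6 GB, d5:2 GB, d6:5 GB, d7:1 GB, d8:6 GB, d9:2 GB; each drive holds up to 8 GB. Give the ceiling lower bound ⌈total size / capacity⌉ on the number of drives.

5

Total size = 6 + 5 + 1 + 6 + 2 + 5 + 1 + 6 + 2 = 34 GB.
⌈34 / 8⌉ = 5.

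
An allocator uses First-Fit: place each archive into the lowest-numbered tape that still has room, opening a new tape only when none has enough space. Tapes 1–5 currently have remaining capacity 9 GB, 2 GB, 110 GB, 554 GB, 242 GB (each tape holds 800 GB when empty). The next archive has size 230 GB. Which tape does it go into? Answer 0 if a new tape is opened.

4

Tapes with room: tape 4 (554 GB), tape 5 (242 GB).
The first with room is tape 4.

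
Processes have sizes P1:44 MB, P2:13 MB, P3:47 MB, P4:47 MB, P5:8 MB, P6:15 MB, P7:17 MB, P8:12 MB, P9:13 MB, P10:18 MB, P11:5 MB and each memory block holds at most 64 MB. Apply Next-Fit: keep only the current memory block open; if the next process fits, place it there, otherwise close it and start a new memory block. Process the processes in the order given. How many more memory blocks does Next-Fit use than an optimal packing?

1

Next-Fit: [44,13] [47] [47,8] [15,17,12,13] [18,5] → 5 memory blocks.
Total size 239 MB; any packing needs at least ⌈239/64⌉ = 4 memory blocks.
An optimal packing achieves that bound: [47,17] [47,15] [44,18] [13,13,12,8,5] → 4 memory blocks.
Excess: 5 − 4 = 1.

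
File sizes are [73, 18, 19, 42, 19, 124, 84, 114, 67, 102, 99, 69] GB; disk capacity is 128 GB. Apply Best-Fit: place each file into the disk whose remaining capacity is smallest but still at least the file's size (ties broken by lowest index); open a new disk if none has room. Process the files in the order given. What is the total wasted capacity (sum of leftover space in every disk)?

disk 1: place 73 GB, 55 GB left
disk 1: place 18 GB, 37 GB left
disk 1: place 19 GB, 18 GB left
disk 2: place 42 GB, 86 GB left
disk 2: place 19 GB, 67 GB left
disk 3: place 124 GB, 4 GB left
disk 4: place 84 GB, 44 GB left
disk 5: place 114 GB, 14 GB left
disk 2: place 67 GB, 0 GB left
disk 6: place 102 GB, 26 GB left
disk 7: place 99 GB, 29 GB left
disk 8: place 69 GB, 59 GB left
8 disks × 128 GB = 1024 GB; used 830 GB; unused 194 GB.

194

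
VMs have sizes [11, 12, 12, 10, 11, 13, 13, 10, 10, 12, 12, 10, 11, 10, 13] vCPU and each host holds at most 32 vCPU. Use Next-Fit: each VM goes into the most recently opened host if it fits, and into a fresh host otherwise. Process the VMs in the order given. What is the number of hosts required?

8

host 1: place 11 vCPU, 21 vCPU left
host 1: place 12 vCPU, 9 vCPU left
host 2: place 12 vCPU, 20 vCPU left
host 2: place 10 vCPU, 10 vCPU left
host 3: place 11 vCPU, 21 vCPU left
host 3: place 13 vCPU, 8 vCPU left
host 4: place 13 vCPU, 19 vCPU left
host 4: place 10 vCPU, 9 vCPU left
host 5: place 10 vCPU, 22 vCPU left
host 5: place 12 vCPU, 10 vCPU left
host 6: place 12 vCPU, 20 vCPU left
host 6: place 10 vCPU, 10 vCPU left
host 7: place 11 vCPU, 21 vCPU left
host 7: place 10 vCPU, 11 vCPU left
host 8: place 13 vCPU, 19 vCPU left
Final hosts: [11,12] [12,10] [11,13] [13,10] [10,12] [12,10] [11,10] [13].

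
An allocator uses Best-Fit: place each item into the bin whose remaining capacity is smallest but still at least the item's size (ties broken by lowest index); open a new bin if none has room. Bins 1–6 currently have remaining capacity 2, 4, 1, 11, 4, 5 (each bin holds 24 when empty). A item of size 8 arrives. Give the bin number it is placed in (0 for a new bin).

4

Bins with room: bin 4 (11).
Tightest fit is bin 4 with 11 free.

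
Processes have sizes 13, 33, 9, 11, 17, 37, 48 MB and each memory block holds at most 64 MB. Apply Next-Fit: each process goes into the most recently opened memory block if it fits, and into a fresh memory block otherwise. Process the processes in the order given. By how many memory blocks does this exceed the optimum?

1

Next-Fit: [13,33,9] [11,17] [37] [48] → 4 memory blocks.
Total size 168 MB; any packing needs at least ⌈168/64⌉ = 3 memory blocks.
An optimal packing achieves that bound: [48,13] [37,17,9] [33,11] → 3 memory blocks.
Excess: 4 − 3 = 1.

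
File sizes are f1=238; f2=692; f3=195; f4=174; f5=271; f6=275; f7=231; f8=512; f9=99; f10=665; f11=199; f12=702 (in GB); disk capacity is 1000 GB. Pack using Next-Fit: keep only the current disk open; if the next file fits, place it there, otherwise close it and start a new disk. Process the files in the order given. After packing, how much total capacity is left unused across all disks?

747

f1 (238 GB) → disk 1 (remaining 762 GB)
f2 (692 GB) → disk 1 (remaining 70 GB)
f3 (195 GB) → disk 2 (remaining 805 GB)
f4 (174 GB) → disk 2 (remaining 631 GB)
f5 (271 GB) → disk 2 (remaining 360 GB)
f6 (275 GB) → disk 2 (remaining 85 GB)
f7 (231 GB) → disk 3 (remaining 769 GB)
f8 (512 GB) → disk 3 (remaining 257 GB)
f9 (99 GB) → disk 3 (remaining 158 GB)
f10 (665 GB) → disk 4 (remaining 335 GB)
f11 (199 GB) → disk 4 (remaining 136 GB)
f12 (702 GB) → disk 5 (remaining 298 GB)
5 disks × 1000 GB = 5000 GB; used 4253 GB; unused 747 GB.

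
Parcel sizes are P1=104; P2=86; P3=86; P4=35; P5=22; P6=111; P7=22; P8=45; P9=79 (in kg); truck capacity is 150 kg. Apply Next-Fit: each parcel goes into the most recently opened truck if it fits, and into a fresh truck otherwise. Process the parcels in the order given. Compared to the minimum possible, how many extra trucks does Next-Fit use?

0

Next-Fit: [104] [86] [86,35,22] [111,22] [45,79] → 5 trucks.
5 parcels exceed 75 kg (half the capacity), and no two of those can share a truck, so at least 5 trucks are needed.
So 5 is already optimal.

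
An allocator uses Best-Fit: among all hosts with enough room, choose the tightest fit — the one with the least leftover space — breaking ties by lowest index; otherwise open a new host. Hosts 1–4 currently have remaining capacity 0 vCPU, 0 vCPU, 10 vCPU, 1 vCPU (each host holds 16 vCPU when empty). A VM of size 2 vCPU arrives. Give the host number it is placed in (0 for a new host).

3

Hosts with room: host 3 (10 vCPU).
Tightest fit is host 3 with 10 vCPU free.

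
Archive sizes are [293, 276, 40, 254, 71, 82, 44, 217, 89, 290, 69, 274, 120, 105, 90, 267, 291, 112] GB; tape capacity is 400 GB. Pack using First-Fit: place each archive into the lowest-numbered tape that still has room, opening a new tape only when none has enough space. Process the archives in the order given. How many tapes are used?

Put 293 GB in tape 1; 107 GB remain.
Put 276 GB in tape 2; 124 GB remain.
Put 40 GB in tape 1; 67 GB remain.
Put 254 GB in tape 3; 146 GB remain.
Put 71 GB in tape 2; 53 GB remain.
Put 82 GB in tape 3; 64 GB remain.
Put 44 GB in tape 1; 23 GB remain.
Put 217 GB in tape 4; 183 GB remain.
Put 89 GB in tape 4; 94 GB remain.
Put 290 GB in tape 5; 110 GB remain.
Put 69 GB in tape 4; 25 GB remain.
Put 274 GB in tape 6; 126 GB remain.
Put 120 GB in tape 6; 6 GB remain.
Put 105 GB in tape 5; 5 GB remain.
Put 90 GB in tape 7; 310 GB remain.
Put 267 GB in tape 7; 43 GB remain.
Put 291 GB in tape 8; 109 GB remain.
Put 112 GB in tape 9; 288 GB remain.

9 tapes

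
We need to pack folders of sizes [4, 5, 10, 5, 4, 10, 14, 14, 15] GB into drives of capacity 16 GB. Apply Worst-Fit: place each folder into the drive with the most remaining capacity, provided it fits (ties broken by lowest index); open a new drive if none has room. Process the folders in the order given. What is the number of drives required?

6 drives

Put 4 GB in drive 1; 12 GB remain.
Put 5 GB in drive 1; 7 GB remain.
Put 10 GB in drive 2; 6 GB remain.
Put 5 GB in drive 1; 2 GB remain.
Put 4 GB in drive 2; 2 GB remain.
Put 10 GB in drive 3; 6 GB remain.
Put 14 GB in drive 4; 2 GB remain.
Put 14 GB in drive 5; 2 GB remain.
Put 15 GB in drive 6; 1 GB remain.
Final drives: [4,5,5] [10,4] [10] [14] [14] [15].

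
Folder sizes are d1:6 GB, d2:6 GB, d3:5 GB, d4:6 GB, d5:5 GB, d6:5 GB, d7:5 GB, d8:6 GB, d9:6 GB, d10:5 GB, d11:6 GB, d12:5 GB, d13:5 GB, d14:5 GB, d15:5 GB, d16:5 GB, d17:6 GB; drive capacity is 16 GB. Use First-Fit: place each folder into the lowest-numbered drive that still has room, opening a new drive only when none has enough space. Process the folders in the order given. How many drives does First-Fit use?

6 drives

drive 1: place d1 (6 GB), 10 GB left
drive 1: place d2 (6 GB), 4 GB left
drive 2: place d3 (5 GB), 11 GB left
drive 2: place d4 (6 GB), 5 GB left
drive 2: place d5 (5 GB), 0 GB left
drive 3: place d6 (5 GB), 11 GB left
drive 3: place d7 (5 GB), 6 GB left
drive 3: place d8 (6 GB), 0 GB left
drive 4: place d9 (6 GB), 10 GB left
drive 4: place d10 (5 GB), 5 GB left
drive 5: place d11 (6 GB), 10 GB left
drive 4: place d12 (5 GB), 0 GB left
drive 5: place d13 (5 GB), 5 GB left
drive 5: place d14 (5 GB), 0 GB left
drive 6: place d15 (5 GB), 11 GB left
drive 6: place d16 (5 GB), 6 GB left
drive 6: place d17 (6 GB), 0 GB left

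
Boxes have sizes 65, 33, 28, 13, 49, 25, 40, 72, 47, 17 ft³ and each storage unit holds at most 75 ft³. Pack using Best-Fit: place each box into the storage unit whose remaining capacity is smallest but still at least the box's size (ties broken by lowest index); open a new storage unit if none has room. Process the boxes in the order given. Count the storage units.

6 storage units

65 ft³ → storage unit 1 (remaining 10 ft³)
33 ft³ → storage unit 2 (remaining 42 ft³)
28 ft³ → storage unit 2 (remaining 14 ft³)
13 ft³ → storage unit 2 (remaining 1 ft³)
49 ft³ → storage unit 3 (remaining 26 ft³)
25 ft³ → storage unit 3 (remaining 1 ft³)
40 ft³ → storage unit 4 (remaining 35 ft³)
72 ft³ → storage unit 5 (remaining 3 ft³)
47 ft³ → storage unit 6 (remaining 28 ft³)
17 ft³ → storage unit 6 (remaining 11 ft³)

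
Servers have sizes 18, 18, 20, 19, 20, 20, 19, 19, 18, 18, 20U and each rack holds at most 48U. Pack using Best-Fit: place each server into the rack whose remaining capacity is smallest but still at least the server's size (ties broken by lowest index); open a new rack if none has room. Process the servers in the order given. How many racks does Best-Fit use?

6

18U → rack 1 (remaining 30U)
18U → rack 1 (remaining 12U)
20U → rack 2 (remaining 28U)
19U → rack 2 (remaining 9U)
20U → rack 3 (remaining 28U)
20U → rack 3 (remaining 8U)
19U → rack 4 (remaining 29U)
19U → rack 4 (remaining 10U)
18U → rack 5 (remaining 30U)
18U → rack 5 (remaining 12U)
20U → rack 6 (remaining 28U)
Final racks: [18,18] [20,19] [20,20] [19,19] [18,18] [20].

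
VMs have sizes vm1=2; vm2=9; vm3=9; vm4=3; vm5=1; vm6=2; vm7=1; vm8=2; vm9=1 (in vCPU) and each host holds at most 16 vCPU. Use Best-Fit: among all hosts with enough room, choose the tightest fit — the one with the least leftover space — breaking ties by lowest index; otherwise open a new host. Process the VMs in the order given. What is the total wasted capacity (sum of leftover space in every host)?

vm1 (2 vCPU) → host 1 (remaining 14 vCPU)
vm2 (9 vCPU) → host 1 (remaining 5 vCPU)
vm3 (9 vCPU) → host 2 (remaining 7 vCPU)
vm4 (3 vCPU) → host 1 (remaining 2 vCPU)
vm5 (1 vCPU) → host 1 (remaining 1 vCPU)
vm6 (2 vCPU) → host 2 (remaining 5 vCPU)
vm7 (1 vCPU) → host 1 (remaining 0 vCPU)
vm8 (2 vCPU) → host 2 (remaining 3 vCPU)
vm9 (1 vCPU) → host 2 (remaining 2 vCPU)
2 hosts × 16 vCPU = 32 vCPU; used 30 vCPU; unused 2 vCPU.

2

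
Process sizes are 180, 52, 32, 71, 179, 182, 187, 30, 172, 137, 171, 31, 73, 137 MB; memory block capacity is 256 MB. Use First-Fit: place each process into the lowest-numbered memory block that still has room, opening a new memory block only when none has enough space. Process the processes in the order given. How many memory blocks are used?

9

180 MB → memory block 1 (remaining 76 MB)
52 MB → memory block 1 (remaining 24 MB)
32 MB → memory block 2 (remaining 224 MB)
71 MB → memory block 2 (remaining 153 MB)
179 MB → memory block 3 (remaining 77 MB)
182 MB → memory block 4 (remaining 74 MB)
187 MB → memory block 5 (remaining 69 MB)
30 MB → memory block 2 (remaining 123 MB)
172 MB → memory block 6 (remaining 84 MB)
137 MB → memory block 7 (remaining 119 MB)
171 MB → memory block 8 (remaining 85 MB)
31 MB → memory block 2 (remaining 92 MB)
73 MB → memory block 2 (remaining 19 MB)
137 MB → memory block 9 (remaining 119 MB)
Final memory blocks: [180,52] [32,71,30,31,73] [179] [182] [187] [172] [137] [171] [137].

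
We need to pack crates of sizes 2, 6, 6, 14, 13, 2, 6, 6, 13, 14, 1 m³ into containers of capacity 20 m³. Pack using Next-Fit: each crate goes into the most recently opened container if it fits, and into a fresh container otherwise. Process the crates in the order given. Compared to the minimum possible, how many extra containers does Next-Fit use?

1

Next-Fit: [2,6,6] [14] [13,2] [6,6] [13] [14,1] → 6 containers.
Total size 83 m³; any packing needs at least ⌈83/20⌉ = 5 containers.
An optimal packing achieves that bound: [14,6] [14,6] [13,6,1] [13,6] [2,2] → 5 containers.
Excess: 6 − 5 = 1.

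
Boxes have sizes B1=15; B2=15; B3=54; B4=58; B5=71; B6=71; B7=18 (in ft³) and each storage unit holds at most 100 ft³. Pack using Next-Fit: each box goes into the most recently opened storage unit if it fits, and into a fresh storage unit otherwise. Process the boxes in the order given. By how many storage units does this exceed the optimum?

Next-Fit: [15,15,54] [58] [71] [71,18] → 4 storage units.
Total size 302 ft³; any packing needs at least ⌈302/100⌉ = 4 storage units.
So 4 is already optimal.

0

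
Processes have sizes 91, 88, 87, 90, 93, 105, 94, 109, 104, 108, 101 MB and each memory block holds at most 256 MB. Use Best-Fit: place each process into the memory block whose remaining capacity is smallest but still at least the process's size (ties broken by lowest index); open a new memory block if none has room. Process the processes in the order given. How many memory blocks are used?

Put 91 MB in memory block 1; 165 MB remain.
Put 88 MB in memory block 1; 77 MB remain.
Put 87 MB in memory block 2; 169 MB remain.
Put 90 MB in memory block 2; 79 MB remain.
Put 93 MB in memory block 3; 163 MB remain.
Put 105 MB in memory block 3; 58 MB remain.
Put 94 MB in memory block 4; 162 MB remain.
Put 109 MB in memory block 4; 53 MB remain.
Put 104 MB in memory block 5; 152 MB remain.
Put 108 MB in memory block 5; 44 MB remain.
Put 101 MB in memory block 6; 155 MB remain.

6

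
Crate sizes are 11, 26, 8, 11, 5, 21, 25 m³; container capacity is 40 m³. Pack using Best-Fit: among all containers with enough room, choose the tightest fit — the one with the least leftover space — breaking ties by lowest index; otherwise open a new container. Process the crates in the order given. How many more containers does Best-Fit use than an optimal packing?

Best-Fit: [11,26] [8,11,5] [21] [25] → 4 containers.
Total size 107 m³; any packing needs at least ⌈107/40⌉ = 3 containers.
An optimal packing achieves that bound: [26,11] [25,11] [21,8,5] → 3 containers.
Excess: 4 − 3 = 1.

1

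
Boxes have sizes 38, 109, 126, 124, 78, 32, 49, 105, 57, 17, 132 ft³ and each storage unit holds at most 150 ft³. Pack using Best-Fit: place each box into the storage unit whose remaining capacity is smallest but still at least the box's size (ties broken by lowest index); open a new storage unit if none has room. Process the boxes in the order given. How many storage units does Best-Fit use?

storage unit 1: place 38 ft³, 112 ft³ left
storage unit 1: place 109 ft³, 3 ft³ left
storage unit 2: place 126 ft³, 24 ft³ left
storage unit 3: place 124 ft³, 26 ft³ left
storage unit 4: place 78 ft³, 72 ft³ left
storage unit 4: place 32 ft³, 40 ft³ left
storage unit 5: place 49 ft³, 101 ft³ left
storage unit 6: place 105 ft³, 45 ft³ left
storage unit 5: place 57 ft³, 44 ft³ left
storage unit 2: place 17 ft³, 7 ft³ left
storage unit 7: place 132 ft³, 18 ft³ left

7 storage units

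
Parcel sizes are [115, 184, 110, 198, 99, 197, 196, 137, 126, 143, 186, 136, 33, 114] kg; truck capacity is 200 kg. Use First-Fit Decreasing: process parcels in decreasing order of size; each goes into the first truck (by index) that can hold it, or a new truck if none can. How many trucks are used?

Sorted descending: 198, 197, 196, 186, 184, 143, 137, 136, 126, 115, 114, 110, 99, 33.
198 kg → truck 1 (remaining 2 kg)
197 kg → truck 2 (remaining 3 kg)
196 kg → truck 3 (remaining 4 kg)
186 kg → truck 4 (remaining 14 kg)
184 kg → truck 5 (remaining 16 kg)
143 kg → truck 6 (remaining 57 kg)
137 kg → truck 7 (remaining 63 kg)
136 kg → truck 8 (remaining 64 kg)
126 kg → truck 9 (remaining 74 kg)
115 kg → truck 10 (remaining 85 kg)
114 kg → truck 11 (remaining 86 kg)
110 kg → truck 12 (remaining 90 kg)
99 kg → truck 13 (remaining 101 kg)
33 kg → truck 6 (remaining 24 kg)
Final trucks: [198] [197] [196] [186] [184] [143,33] [137] [136] [126] [115] [114] [110] [99].

13 trucks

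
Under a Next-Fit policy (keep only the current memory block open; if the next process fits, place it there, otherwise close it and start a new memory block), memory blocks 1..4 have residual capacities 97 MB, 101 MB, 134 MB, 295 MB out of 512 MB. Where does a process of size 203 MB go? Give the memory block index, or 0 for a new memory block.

4

Next-Fit only looks at memory block 4, which has 295 MB free.
203 MB fits there.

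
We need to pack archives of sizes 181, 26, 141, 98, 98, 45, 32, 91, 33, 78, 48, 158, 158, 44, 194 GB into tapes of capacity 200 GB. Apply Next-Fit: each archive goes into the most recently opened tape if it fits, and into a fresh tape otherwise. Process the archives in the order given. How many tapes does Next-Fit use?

181 GB → tape 1 (remaining 19 GB)
26 GB → tape 2 (remaining 174 GB)
141 GB → tape 2 (remaining 33 GB)
98 GB → tape 3 (remaining 102 GB)
98 GB → tape 3 (remaining 4 GB)
45 GB → tape 4 (remaining 155 GB)
32 GB → tape 4 (remaining 123 GB)
91 GB → tape 4 (remaining 32 GB)
33 GB → tape 5 (remaining 167 GB)
78 GB → tape 5 (remaining 89 GB)
48 GB → tape 5 (remaining 41 GB)
158 GB → tape 6 (remaining 42 GB)
158 GB → tape 7 (remaining 42 GB)
44 GB → tape 8 (remaining 156 GB)
194 GB → tape 9 (remaining 6 GB)
Final tapes: [181] [26,141] [98,98] [45,32,91] [33,78,48] [158] [158] [44] [194].

9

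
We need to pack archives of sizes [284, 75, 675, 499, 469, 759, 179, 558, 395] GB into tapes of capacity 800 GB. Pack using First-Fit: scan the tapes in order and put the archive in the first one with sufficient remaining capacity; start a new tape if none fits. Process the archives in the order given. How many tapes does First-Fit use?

284 GB → tape 1 (remaining 516 GB)
75 GB → tape 1 (remaining 441 GB)
675 GB → tape 2 (remaining 125 GB)
499 GB → tape 3 (remaining 301 GB)
469 GB → tape 4 (remaining 331 GB)
759 GB → tape 5 (remaining 41 GB)
179 GB → tape 1 (remaining 262 GB)
558 GB → tape 6 (remaining 242 GB)
395 GB → tape 7 (remaining 405 GB)
Final tapes: [284,75,179] [675] [499] [469] [759] [558] [395].

7 tapes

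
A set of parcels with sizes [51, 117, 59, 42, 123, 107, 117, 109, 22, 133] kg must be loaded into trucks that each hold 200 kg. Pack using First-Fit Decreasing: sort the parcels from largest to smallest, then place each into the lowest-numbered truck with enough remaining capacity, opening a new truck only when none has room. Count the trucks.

Sorted descending: 133, 123, 117, 117, 109, 107, 59, 51, 42, 22.
truck 1: place 133 kg, 67 kg left
truck 2: place 123 kg, 77 kg left
truck 3: place 117 kg, 83 kg left
truck 4: place 117 kg, 83 kg left
truck 5: place 109 kg, 91 kg left
truck 6: place 107 kg, 93 kg left
truck 1: place 59 kg, 8 kg left
truck 2: place 51 kg, 26 kg left
truck 3: place 42 kg, 41 kg left
truck 2: place 22 kg, 4 kg left
Final trucks: [133,59] [123,51,22] [117,42] [117] [109] [107].

6 trucks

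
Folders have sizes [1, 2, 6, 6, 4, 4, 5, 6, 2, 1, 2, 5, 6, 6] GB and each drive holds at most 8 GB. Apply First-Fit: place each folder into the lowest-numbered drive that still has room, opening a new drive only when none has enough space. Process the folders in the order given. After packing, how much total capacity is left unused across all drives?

Put 1 GB in drive 1; 7 GB remain.
Put 2 GB in drive 1; 5 GB remain.
Put 6 GB in drive 2; 2 GB remain.
Put 6 GB in drive 3; 2 GB remain.
Put 4 GB in drive 1; 1 GB remain.
Put 4 GB in drive 4; 4 GB remain.
Put 5 GB in drive 5; 3 GB remain.
Put 6 GB in drive 6; 2 GB remain.
Put 2 GB in drive 2; 0 GB remain.
Put 1 GB in drive 1; 0 GB remain.
Put 2 GB in drive 3; 0 GB remain.
Put 5 GB in drive 7; 3 GB remain.
Put 6 GB in drive 8; 2 GB remain.
Put 6 GB in drive 9; 2 GB remain.
9 drives × 8 GB = 72 GB; used 56 GB; unused 16 GB.

16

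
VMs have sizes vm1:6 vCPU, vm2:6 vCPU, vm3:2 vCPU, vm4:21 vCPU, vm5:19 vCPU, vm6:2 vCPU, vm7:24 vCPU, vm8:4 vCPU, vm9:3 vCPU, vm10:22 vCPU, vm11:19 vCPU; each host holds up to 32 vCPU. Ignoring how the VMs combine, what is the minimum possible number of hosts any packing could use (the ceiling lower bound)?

Total size = 6 + 6 + 2 + 21 + 19 + 2 + 24 + 4 + 3 + 22 + 19 = 128 vCPU.
⌈128 / 32⌉ = 4.

4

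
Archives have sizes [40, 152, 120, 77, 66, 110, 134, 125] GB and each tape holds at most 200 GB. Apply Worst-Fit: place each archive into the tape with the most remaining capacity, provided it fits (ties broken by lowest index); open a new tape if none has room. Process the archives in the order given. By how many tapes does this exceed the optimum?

Worst-Fit: [40,152] [120,77] [66,110] [134] [125] → 5 tapes.
Total size 824 GB; any packing needs at least ⌈824/200⌉ = 5 tapes.
So 5 is already optimal.

0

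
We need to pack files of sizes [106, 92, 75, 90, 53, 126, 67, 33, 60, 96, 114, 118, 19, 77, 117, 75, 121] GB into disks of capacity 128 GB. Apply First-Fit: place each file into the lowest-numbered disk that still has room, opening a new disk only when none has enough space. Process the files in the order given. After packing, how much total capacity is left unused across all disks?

disk 1: place 106 GB, 22 GB left
disk 2: place 92 GB, 36 GB left
disk 3: place 75 GB, 53 GB left
disk 4: place 90 GB, 38 GB left
disk 3: place 53 GB, 0 GB left
disk 5: place 126 GB, 2 GB left
disk 6: place 67 GB, 61 GB left
disk 2: place 33 GB, 3 GB left
disk 6: place 60 GB, 1 GB left
disk 7: place 96 GB, 32 GB left
disk 8: place 114 GB, 14 GB left
disk 9: place 118 GB, 10 GB left
disk 1: place 19 GB, 3 GB left
disk 10: place 77 GB, 51 GB left
disk 11: place 117 GB, 11 GB left
disk 12: place 75 GB, 53 GB left
disk 13: place 121 GB, 7 GB left
13 disks × 128 GB = 1664 GB; used 1439 GB; unused 225 GB.

225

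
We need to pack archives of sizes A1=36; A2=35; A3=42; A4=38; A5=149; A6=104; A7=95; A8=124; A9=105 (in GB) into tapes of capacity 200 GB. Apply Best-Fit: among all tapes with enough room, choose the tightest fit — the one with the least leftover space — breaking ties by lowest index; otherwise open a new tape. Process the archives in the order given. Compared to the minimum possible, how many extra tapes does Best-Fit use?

1

Best-Fit: [36,35,42,38] [149] [104,95] [124] [105] → 5 tapes.
Total size 728 GB; any packing needs at least ⌈728/200⌉ = 4 tapes.
An optimal packing achieves that bound: [149,42] [124,38,36] [105,95] [104,35] → 4 tapes.
Excess: 5 − 4 = 1.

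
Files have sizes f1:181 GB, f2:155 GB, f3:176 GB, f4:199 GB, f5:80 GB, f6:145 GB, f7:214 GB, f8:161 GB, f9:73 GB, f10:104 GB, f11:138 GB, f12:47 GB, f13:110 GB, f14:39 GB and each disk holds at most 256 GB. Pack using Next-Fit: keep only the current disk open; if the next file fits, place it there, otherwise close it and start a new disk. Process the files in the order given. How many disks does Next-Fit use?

Put f1 (181 GB) in disk 1; 75 GB remain.
Put f2 (155 GB) in disk 2; 101 GB remain.
Put f3 (176 GB) in disk 3; 80 GB remain.
Put f4 (199 GB) in disk 4; 57 GB remain.
Put f5 (80 GB) in disk 5; 176 GB remain.
Put f6 (145 GB) in disk 5; 31 GB remain.
Put f7 (214 GB) in disk 6; 42 GB remain.
Put f8 (161 GB) in disk 7; 95 GB remain.
Put f9 (73 GB) in disk 7; 22 GB remain.
Put f10 (104 GB) in disk 8; 152 GB remain.
Put f11 (138 GB) in disk 8; 14 GB remain.
Put f12 (47 GB) in disk 9; 209 GB remain.
Put f13 (110 GB) in disk 9; 99 GB remain.
Put f14 (39 GB) in disk 9; 60 GB remain.
Final disks: [181] [155] [176] [199] [80,145] [214] [161,73] [104,138] [47,110,39].

9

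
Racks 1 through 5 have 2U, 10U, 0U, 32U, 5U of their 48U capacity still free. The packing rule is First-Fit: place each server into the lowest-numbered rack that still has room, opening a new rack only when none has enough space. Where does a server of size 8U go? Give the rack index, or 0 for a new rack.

2

Racks with room: rack 2 (10U), rack 4 (32U).
The first with room is rack 2.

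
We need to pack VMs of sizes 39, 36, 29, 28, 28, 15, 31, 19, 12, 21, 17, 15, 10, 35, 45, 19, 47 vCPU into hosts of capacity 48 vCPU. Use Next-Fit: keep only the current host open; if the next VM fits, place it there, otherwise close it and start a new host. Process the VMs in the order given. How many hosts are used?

Put 39 vCPU in host 1; 9 vCPU remain.
Put 36 vCPU in host 2; 12 vCPU remain.
Put 29 vCPU in host 3; 19 vCPU remain.
Put 28 vCPU in host 4; 20 vCPU remain.
Put 28 vCPU in host 5; 20 vCPU remain.
Put 15 vCPU in host 5; 5 vCPU remain.
Put 31 vCPU in host 6; 17 vCPU remain.
Put 19 vCPU in host 7; 29 vCPU remain.
Put 12 vCPU in host 7; 17 vCPU remain.
Put 21 vCPU in host 8; 27 vCPU remain.
Put 17 vCPU in host 8; 10 vCPU remain.
Put 15 vCPU in host 9; 33 vCPU remain.
Put 10 vCPU in host 9; 23 vCPU remain.
Put 35 vCPU in host 10; 13 vCPU remain.
Put 45 vCPU in host 11; 3 vCPU remain.
Put 19 vCPU in host 12; 29 vCPU remain.
Put 47 vCPU in host 13; 1 vCPU remain.
Final hosts: [39] [36] [29] [28] [28,15] [31] [19,12] [21,17] [15,10] [35] [45] [19] [47].

13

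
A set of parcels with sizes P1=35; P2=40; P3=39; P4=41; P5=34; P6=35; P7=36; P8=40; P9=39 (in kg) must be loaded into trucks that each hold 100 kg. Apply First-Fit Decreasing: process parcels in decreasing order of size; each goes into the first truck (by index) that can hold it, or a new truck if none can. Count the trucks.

Sorted descending: 41, 40, 40, 39, 39, 36, 35, 35, 34.
41 kg → truck 1 (remaining 59 kg)
40 kg → truck 1 (remaining 19 kg)
40 kg → truck 2 (remaining 60 kg)
39 kg → truck 2 (remaining 21 kg)
39 kg → truck 3 (remaining 61 kg)
36 kg → truck 3 (remaining 25 kg)
35 kg → truck 4 (remaining 65 kg)
35 kg → truck 4 (remaining 30 kg)
34 kg → truck 5 (remaining 66 kg)

5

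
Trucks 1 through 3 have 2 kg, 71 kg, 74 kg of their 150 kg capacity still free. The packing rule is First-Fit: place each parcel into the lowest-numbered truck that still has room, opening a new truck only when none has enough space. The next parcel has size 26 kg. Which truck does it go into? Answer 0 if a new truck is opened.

Trucks with room: truck 2 (71 kg), truck 3 (74 kg).
The first with room is truck 2.

2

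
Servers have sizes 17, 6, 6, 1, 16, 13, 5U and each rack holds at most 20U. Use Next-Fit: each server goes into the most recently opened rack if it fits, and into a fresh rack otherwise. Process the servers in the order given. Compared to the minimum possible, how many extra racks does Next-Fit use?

0

Next-Fit: [17] [6,6,1] [16] [13,5] → 4 racks.
Total size 64U; any packing needs at least ⌈64/20⌉ = 4 racks.
So 4 is already optimal.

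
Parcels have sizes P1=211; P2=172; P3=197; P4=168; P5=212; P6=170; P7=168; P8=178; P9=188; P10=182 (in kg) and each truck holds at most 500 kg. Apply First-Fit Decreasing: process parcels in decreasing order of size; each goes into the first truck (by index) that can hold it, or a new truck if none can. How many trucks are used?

Sorted descending: 212, 211, 197, 188, 182, 178, 172, 170, 168, 168.
Put 212 kg in truck 1; 288 kg remain.
Put 211 kg in truck 1; 77 kg remain.
Put 197 kg in truck 2; 303 kg remain.
Put 188 kg in truck 2; 115 kg remain.
Put 182 kg in truck 3; 318 kg remain.
Put 178 kg in truck 3; 140 kg remain.
Put 172 kg in truck 4; 328 kg remain.
Put 170 kg in truck 4; 158 kg remain.
Put 168 kg in truck 5; 332 kg remain.
Put 168 kg in truck 5; 164 kg remain.
Final trucks: [212,211] [197,188] [182,178] [172,170] [168,168].

5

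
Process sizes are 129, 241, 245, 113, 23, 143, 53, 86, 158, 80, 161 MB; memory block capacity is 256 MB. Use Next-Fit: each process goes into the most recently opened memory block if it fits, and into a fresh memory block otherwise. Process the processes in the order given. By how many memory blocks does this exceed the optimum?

1

Next-Fit: [129] [241] [245] [113,23] [143,53] [86,158] [80,161] → 7 memory blocks.
Total size 1432 MB; any packing needs at least ⌈1432/256⌉ = 6 memory blocks.
An optimal packing achieves that bound: [245] [241] [161,86] [158,80] [143,113] [129,53,23] → 6 memory blocks.
Excess: 7 − 6 = 1.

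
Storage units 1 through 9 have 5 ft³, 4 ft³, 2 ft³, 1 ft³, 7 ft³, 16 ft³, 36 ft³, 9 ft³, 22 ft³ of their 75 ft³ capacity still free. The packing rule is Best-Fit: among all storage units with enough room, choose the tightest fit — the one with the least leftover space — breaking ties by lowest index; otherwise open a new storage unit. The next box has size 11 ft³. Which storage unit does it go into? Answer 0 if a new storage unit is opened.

6

Storage units with room: storage unit 6 (16 ft³), storage unit 7 (36 ft³), storage unit 9 (22 ft³).
Tightest fit is storage unit 6 with 16 ft³ free.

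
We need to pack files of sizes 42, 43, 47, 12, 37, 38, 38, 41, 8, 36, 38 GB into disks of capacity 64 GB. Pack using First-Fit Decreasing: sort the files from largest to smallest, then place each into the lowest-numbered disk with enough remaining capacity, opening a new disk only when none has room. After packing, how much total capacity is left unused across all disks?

196

Sorted descending: 47, 43, 42, 41, 38, 38, 38, 37, 36, 12, 8.
47 GB → disk 1 (remaining 17 GB)
43 GB → disk 2 (remaining 21 GB)
42 GB → disk 3 (remaining 22 GB)
41 GB → disk 4 (remaining 23 GB)
38 GB → disk 5 (remaining 26 GB)
38 GB → disk 6 (remaining 26 GB)
38 GB → disk 7 (remaining 26 GB)
37 GB → disk 8 (remaining 27 GB)
36 GB → disk 9 (remaining 28 GB)
12 GB → disk 1 (remaining 5 GB)
8 GB → disk 2 (remaining 13 GB)
9 disks × 64 GB = 576 GB; used 380 GB; unused 196 GB.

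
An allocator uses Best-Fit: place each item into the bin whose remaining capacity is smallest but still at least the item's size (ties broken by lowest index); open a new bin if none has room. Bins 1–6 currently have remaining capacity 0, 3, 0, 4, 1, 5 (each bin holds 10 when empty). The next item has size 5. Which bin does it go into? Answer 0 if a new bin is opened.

6

Bins with room: bin 6 (5).
Tightest fit is bin 6 with 5 free.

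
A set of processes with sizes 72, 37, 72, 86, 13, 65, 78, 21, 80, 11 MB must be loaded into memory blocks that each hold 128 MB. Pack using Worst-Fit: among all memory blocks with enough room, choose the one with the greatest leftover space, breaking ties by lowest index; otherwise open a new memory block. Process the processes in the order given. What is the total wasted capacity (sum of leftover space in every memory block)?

72 MB → memory block 1 (remaining 56 MB)
37 MB → memory block 1 (remaining 19 MB)
72 MB → memory block 2 (remaining 56 MB)
86 MB → memory block 3 (remaining 42 MB)
13 MB → memory block 2 (remaining 43 MB)
65 MB → memory block 4 (remaining 63 MB)
78 MB → memory block 5 (remaining 50 MB)
21 MB → memory block 4 (remaining 42 MB)
80 MB → memory block 6 (remaining 48 MB)
11 MB → memory block 5 (remaining 39 MB)
6 memory blocks × 128 MB = 768 MB; used 535 MB; unused 233 MB.

233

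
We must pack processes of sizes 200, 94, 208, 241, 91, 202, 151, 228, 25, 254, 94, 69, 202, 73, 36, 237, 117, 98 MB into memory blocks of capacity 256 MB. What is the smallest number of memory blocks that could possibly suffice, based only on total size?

11

Total size = 200 + 94 + 208 + 241 + 91 + 202 + 151 + 228 + 25 + 254 + 94 + 69 + 202 + 73 + 36 + 237 + 117 + 98 = 2620 MB.
⌈2620 / 256⌉ = 11.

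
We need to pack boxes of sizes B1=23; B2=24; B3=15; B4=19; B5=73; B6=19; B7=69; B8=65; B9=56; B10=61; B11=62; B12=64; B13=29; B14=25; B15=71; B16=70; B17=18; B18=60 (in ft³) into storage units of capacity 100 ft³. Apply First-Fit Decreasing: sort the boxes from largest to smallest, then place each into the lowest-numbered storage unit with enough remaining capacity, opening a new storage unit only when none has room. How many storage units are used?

Sorted descending: 73, 71, 70, 69, 65, 64, 62, 61, 60, 56, 29, 25, 24, 23, 19, 19, 18, 15.
storage unit 1: place 73 ft³, 27 ft³ left
storage unit 2: place 71 ft³, 29 ft³ left
storage unit 3: place 70 ft³, 30 ft³ left
storage unit 4: place 69 ft³, 31 ft³ left
storage unit 5: place 65 ft³, 35 ft³ left
storage unit 6: place 64 ft³, 36 ft³ left
storage unit 7: place 62 ft³, 38 ft³ left
storage unit 8: place 61 ft³, 39 ft³ left
storage unit 9: place 60 ft³, 40 ft³ left
storage unit 10: place 56 ft³, 44 ft³ left
storage unit 2: place 29 ft³, 0 ft³ left
storage unit 1: place 25 ft³, 2 ft³ left
storage unit 3: place 24 ft³, 6 ft³ left
storage unit 4: place 23 ft³, 8 ft³ left
storage unit 5: place 19 ft³, 16 ft³ left
storage unit 6: place 19 ft³, 17 ft³ left
storage unit 7: place 18 ft³, 20 ft³ left
storage unit 5: place 15 ft³, 1 ft³ left
Final storage units: [73,25] [71,29] [70,24] [69,23] [65,19,15] [64,19] [62,18] [61] [60] [56].

10 storage units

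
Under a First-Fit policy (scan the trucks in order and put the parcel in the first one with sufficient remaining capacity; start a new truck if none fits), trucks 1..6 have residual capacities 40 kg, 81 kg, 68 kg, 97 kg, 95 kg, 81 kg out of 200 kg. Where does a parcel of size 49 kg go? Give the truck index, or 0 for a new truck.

2

Trucks with room: truck 2 (81 kg), truck 3 (68 kg), truck 4 (97 kg), truck 5 (95 kg), truck 6 (81 kg).
The first with room is truck 2.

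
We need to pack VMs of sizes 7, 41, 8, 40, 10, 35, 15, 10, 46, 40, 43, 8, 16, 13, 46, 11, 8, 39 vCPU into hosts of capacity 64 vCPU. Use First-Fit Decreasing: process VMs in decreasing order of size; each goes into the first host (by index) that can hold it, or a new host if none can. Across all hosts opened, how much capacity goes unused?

Sorted descending: 46, 46, 43, 41, 40, 40, 39, 35, 16, 15, 13, 11, 10, 10, 8, 8, 8, 7.
46 vCPU → host 1 (remaining 18 vCPU)
46 vCPU → host 2 (remaining 18 vCPU)
43 vCPU → host 3 (remaining 21 vCPU)
41 vCPU → host 4 (remaining 23 vCPU)
40 vCPU → host 5 (remaining 24 vCPU)
40 vCPU → host 6 (remaining 24 vCPU)
39 vCPU → host 7 (remaining 25 vCPU)
35 vCPU → host 8 (remaining 29 vCPU)
16 vCPU → host 1 (remaining 2 vCPU)
15 vCPU → host 2 (remaining 3 vCPU)
13 vCPU → host 3 (remaining 8 vCPU)
11 vCPU → host 4 (remaining 12 vCPU)
10 vCPU → host 4 (remaining 2 vCPU)
10 vCPU → host 5 (remaining 14 vCPU)
8 vCPU → host 3 (remaining 0 vCPU)
8 vCPU → host 5 (remaining 6 vCPU)
8 vCPU → host 6 (remaining 16 vCPU)
7 vCPU → host 6 (remaining 9 vCPU)
8 hosts × 64 vCPU = 512 vCPU; used 436 vCPU; unused 76 vCPU.

76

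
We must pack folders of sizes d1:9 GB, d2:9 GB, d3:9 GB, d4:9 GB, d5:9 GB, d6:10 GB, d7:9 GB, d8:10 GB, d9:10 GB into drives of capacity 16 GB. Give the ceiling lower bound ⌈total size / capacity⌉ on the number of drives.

6 drives

Total size = 9 + 9 + 9 + 9 + 9 + 10 + 9 + 10 + 10 = 84 GB.
⌈84 / 16⌉ = 6.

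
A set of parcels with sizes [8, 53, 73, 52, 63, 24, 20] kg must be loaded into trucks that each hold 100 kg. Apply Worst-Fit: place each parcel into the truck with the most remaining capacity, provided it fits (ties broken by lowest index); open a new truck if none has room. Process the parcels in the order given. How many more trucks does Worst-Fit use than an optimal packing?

Worst-Fit: [8,53,20] [73] [52,24] [63] → 4 trucks.
4 parcels exceed 50 kg (half the capacity), and no two of those can share a truck, so at least 4 trucks are needed.
So 4 is already optimal.

0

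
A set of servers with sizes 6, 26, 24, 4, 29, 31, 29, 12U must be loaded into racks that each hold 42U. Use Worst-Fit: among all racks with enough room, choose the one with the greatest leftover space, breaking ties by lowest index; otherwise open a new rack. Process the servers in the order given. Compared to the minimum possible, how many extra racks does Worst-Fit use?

0

Worst-Fit: [6,26] [24,4,12] [29] [31] [29] → 5 racks.
5 servers exceed 21U (half the capacity), and no two of those can share a rack, so at least 5 racks are needed.
So 5 is already optimal.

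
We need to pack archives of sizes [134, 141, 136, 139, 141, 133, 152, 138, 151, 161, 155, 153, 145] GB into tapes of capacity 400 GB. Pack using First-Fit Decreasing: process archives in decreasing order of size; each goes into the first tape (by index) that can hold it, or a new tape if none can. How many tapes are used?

7 tapes

Sorted descending: 161, 155, 153, 152, 151, 145, 141, 141, 139, 138, 136, 134, 133.
161 GB → tape 1 (remaining 239 GB)
155 GB → tape 1 (remaining 84 GB)
153 GB → tape 2 (remaining 247 GB)
152 GB → tape 2 (remaining 95 GB)
151 GB → tape 3 (remaining 249 GB)
145 GB → tape 3 (remaining 104 GB)
141 GB → tape 4 (remaining 259 GB)
141 GB → tape 4 (remaining 118 GB)
139 GB → tape 5 (remaining 261 GB)
138 GB → tape 5 (remaining 123 GB)
136 GB → tape 6 (remaining 264 GB)
134 GB → tape 6 (remaining 130 GB)
133 GB → tape 7 (remaining 267 GB)
Final tapes: [161,155] [153,152] [151,145] [141,141] [139,138] [136,134] [133].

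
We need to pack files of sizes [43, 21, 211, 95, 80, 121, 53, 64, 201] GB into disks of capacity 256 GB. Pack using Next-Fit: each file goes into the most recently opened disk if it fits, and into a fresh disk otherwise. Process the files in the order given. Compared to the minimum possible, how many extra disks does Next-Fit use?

Next-Fit: [43,21] [211] [95,80] [121,53,64] [201] → 5 disks.
Total size 889 GB; any packing needs at least ⌈889/256⌉ = 4 disks.
An optimal packing achieves that bound: [211,43] [201,53] [121,95,21] [80,64] → 4 disks.
Excess: 5 − 4 = 1.

1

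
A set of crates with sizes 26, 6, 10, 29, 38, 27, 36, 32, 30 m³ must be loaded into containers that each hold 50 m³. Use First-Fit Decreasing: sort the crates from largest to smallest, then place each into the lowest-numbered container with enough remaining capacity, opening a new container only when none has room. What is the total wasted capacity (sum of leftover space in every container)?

Sorted descending: 38, 36, 32, 30, 29, 27, 26, 10, 6.
Put 38 m³ in container 1; 12 m³ remain.
Put 36 m³ in container 2; 14 m³ remain.
Put 32 m³ in container 3; 18 m³ remain.
Put 30 m³ in container 4; 20 m³ remain.
Put 29 m³ in container 5; 21 m³ remain.
Put 27 m³ in container 6; 23 m³ remain.
Put 26 m³ in container 7; 24 m³ remain.
Put 10 m³ in container 1; 2 m³ remain.
Put 6 m³ in container 2; 8 m³ remain.
7 containers × 50 m³ = 350 m³; used 234 m³; unused 116 m³.

116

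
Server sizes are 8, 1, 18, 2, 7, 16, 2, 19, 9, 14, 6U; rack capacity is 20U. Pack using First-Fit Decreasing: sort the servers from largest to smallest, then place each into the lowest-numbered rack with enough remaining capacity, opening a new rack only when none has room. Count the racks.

6

Sorted descending: 19, 18, 16, 14, 9, 8, 7, 6, 2, 2, 1.
rack 1: place 19U, 1U left
rack 2: place 18U, 2U left
rack 3: place 16U, 4U left
rack 4: place 14U, 6U left
rack 5: place 9U, 11U left
rack 5: place 8U, 3U left
rack 6: place 7U, 13U left
rack 4: place 6U, 0U left
rack 2: place 2U, 0U left
rack 3: place 2U, 2U left
rack 1: place 1U, 0U left
Final racks: [19,1] [18,2] [16,2] [14,6] [9,8] [7].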